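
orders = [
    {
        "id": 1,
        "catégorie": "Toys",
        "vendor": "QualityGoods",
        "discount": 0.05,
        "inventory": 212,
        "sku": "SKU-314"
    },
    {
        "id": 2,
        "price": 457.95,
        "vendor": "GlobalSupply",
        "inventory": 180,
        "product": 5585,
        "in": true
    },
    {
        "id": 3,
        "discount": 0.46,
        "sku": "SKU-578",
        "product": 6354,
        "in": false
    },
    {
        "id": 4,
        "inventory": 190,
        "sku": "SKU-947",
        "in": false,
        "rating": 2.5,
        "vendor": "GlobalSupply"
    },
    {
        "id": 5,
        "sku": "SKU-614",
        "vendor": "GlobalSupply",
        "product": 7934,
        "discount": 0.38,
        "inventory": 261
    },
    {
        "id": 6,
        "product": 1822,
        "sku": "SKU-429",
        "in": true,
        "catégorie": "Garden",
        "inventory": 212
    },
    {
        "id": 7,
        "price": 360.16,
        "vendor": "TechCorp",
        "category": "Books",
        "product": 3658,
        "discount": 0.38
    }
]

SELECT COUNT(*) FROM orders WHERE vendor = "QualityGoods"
1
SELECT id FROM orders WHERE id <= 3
[1, 2, 3]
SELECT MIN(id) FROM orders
1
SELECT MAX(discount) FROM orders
0.46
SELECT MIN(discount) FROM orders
0.05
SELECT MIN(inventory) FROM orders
180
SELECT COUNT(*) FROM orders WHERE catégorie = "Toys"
1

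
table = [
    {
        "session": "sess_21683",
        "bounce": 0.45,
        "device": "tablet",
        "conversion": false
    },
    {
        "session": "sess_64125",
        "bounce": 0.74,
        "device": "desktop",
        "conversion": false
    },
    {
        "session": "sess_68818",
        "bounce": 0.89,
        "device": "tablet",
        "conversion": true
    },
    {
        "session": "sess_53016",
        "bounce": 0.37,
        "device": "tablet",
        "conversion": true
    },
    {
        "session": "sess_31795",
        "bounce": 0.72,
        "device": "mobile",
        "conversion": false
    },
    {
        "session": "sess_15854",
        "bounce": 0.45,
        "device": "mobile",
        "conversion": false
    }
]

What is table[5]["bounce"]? 0.45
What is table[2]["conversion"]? True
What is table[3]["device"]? "tablet"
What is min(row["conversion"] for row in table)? False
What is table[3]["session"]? "sess_53016"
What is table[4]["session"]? "sess_31795"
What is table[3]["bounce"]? 0.37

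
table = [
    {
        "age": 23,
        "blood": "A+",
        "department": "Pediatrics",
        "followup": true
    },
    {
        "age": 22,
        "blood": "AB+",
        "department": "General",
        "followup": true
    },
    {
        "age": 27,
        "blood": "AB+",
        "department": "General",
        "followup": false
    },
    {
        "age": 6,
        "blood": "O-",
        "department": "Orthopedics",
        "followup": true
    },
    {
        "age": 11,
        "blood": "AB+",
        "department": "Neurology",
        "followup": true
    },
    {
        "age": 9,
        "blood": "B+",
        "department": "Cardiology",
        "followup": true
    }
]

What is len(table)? 6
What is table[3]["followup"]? True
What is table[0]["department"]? "Pediatrics"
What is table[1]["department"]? "General"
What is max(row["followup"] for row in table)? True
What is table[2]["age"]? 27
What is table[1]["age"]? 22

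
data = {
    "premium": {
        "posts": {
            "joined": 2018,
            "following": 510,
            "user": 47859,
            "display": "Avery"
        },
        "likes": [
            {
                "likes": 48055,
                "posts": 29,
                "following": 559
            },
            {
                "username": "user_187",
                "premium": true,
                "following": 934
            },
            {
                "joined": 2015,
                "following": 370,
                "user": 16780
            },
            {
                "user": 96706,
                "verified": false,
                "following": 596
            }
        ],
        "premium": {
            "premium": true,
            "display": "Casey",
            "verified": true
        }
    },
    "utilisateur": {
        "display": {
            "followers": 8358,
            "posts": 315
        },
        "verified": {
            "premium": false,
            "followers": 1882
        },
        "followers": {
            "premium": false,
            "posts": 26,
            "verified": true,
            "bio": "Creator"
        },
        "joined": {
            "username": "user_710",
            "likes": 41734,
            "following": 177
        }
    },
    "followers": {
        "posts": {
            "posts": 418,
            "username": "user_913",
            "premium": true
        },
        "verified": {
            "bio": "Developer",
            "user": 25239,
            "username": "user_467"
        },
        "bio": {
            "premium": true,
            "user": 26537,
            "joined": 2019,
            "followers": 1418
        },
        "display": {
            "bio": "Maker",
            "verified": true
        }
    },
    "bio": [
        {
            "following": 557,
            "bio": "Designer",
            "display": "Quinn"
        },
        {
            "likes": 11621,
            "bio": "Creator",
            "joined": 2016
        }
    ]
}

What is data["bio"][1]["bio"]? "Creator"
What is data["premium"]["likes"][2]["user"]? 16780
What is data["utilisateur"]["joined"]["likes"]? 41734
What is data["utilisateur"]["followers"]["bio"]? "Creator"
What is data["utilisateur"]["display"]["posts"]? 315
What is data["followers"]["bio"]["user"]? 26537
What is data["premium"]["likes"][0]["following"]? 559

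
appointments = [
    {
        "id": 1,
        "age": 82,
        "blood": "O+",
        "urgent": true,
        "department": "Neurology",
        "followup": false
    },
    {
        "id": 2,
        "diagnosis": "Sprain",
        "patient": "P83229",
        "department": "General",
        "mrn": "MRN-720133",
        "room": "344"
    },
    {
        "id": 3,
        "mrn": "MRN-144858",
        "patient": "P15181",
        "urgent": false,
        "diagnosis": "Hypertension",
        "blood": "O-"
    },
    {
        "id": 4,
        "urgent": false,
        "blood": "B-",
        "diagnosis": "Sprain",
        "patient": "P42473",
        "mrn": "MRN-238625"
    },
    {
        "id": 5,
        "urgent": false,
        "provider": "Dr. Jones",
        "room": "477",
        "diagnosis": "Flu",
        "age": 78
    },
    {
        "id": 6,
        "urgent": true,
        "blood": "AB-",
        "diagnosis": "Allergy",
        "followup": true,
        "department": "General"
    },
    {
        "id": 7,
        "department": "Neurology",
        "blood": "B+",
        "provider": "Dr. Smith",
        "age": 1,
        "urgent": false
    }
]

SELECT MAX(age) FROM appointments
82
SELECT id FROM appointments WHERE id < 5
[1, 2, 3, 4]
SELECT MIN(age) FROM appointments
1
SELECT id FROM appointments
[1, 2, 3, 4, 5, 6, 7]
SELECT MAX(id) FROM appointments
7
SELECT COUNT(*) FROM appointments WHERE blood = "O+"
1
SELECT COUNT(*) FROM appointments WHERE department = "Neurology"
2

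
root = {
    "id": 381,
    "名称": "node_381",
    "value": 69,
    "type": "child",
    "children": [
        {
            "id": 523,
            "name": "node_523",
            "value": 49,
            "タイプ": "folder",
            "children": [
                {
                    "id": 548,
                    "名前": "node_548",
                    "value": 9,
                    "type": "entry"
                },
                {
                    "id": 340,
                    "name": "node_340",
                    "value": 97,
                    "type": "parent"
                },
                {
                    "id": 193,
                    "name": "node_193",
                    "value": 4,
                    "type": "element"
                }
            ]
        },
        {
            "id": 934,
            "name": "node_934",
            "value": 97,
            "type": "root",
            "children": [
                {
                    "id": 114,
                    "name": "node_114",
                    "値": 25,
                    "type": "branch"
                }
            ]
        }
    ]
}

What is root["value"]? 69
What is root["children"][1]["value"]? 97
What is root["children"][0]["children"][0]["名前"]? "node_548"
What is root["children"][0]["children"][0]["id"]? 548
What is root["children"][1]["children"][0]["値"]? 25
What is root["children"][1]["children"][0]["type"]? "branch"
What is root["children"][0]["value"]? 49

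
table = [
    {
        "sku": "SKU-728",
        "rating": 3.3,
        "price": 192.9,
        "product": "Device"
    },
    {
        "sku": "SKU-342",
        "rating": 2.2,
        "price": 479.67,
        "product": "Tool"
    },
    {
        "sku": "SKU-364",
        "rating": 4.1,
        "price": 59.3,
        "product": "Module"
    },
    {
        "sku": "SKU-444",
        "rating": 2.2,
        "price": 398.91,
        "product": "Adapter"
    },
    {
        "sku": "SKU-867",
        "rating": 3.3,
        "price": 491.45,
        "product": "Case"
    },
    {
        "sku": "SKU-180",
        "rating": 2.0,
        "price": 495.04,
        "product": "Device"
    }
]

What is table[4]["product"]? "Case"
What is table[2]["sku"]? "SKU-364"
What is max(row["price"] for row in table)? 495.04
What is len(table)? 6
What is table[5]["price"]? 495.04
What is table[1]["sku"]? "SKU-342"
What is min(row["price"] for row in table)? 59.3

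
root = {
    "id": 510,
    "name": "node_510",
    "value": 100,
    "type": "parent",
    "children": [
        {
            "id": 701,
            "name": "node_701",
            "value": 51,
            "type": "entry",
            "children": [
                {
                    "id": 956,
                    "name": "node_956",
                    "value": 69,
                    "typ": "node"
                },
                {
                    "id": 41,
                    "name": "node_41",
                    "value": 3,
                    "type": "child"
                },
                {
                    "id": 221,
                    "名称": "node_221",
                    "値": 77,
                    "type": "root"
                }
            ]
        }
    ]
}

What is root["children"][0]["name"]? "node_701"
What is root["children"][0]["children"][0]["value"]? 69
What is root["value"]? 100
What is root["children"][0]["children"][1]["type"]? "child"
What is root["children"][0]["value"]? 51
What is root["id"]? 510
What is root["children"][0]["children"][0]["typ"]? "node"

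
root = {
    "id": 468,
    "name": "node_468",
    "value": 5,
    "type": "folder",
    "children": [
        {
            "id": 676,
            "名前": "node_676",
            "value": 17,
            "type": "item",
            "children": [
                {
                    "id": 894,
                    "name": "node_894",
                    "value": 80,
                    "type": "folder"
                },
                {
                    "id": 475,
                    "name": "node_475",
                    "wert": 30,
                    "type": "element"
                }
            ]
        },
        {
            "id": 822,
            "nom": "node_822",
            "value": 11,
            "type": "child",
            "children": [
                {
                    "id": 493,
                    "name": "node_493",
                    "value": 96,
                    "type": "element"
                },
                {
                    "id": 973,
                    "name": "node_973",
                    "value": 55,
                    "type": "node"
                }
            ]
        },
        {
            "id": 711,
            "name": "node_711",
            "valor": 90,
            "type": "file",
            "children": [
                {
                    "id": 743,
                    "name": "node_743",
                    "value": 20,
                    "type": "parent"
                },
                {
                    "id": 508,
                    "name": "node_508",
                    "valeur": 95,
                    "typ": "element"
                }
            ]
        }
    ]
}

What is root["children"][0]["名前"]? "node_676"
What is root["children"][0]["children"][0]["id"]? 894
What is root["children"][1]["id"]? 822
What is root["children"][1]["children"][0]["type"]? "element"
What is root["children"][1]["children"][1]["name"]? "node_973"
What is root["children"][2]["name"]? "node_711"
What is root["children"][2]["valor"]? 90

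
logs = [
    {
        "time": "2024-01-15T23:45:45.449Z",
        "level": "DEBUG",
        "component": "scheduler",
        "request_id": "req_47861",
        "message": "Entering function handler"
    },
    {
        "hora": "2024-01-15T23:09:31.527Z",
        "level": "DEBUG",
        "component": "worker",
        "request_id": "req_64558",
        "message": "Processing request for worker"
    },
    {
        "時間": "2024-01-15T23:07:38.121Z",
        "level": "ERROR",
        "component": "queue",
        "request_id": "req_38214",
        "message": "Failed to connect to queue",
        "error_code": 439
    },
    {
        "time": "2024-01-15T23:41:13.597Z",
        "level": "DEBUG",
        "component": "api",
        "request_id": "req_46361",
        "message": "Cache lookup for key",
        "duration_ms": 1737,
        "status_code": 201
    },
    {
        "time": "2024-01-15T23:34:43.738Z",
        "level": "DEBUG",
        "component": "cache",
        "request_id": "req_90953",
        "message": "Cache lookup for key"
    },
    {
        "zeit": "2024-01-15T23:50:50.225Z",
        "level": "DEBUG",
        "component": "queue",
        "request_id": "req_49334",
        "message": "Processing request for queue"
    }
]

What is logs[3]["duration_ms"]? 1737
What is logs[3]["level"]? "DEBUG"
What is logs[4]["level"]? "DEBUG"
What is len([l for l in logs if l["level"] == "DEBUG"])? 5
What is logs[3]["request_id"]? "req_46361"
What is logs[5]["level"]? "DEBUG"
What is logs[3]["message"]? "Cache lookup for key"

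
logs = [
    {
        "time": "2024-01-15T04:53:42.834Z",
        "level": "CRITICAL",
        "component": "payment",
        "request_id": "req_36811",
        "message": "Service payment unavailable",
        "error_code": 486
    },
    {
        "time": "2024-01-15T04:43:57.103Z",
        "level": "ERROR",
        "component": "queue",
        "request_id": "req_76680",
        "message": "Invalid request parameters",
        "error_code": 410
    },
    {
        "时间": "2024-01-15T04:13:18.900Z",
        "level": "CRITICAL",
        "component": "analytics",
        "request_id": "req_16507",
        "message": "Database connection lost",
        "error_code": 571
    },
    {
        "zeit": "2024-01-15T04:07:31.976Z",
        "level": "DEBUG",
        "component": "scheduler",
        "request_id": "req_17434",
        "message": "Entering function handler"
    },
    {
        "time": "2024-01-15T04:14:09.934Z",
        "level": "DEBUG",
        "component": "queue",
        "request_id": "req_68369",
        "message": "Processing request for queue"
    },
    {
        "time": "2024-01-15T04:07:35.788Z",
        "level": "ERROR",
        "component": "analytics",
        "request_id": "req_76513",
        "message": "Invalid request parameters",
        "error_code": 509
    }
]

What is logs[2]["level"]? "CRITICAL"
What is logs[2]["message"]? "Database connection lost"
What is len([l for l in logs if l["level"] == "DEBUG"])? 2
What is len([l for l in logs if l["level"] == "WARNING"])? 0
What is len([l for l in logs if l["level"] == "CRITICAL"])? 2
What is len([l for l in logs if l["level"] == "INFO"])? 0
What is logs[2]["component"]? "analytics"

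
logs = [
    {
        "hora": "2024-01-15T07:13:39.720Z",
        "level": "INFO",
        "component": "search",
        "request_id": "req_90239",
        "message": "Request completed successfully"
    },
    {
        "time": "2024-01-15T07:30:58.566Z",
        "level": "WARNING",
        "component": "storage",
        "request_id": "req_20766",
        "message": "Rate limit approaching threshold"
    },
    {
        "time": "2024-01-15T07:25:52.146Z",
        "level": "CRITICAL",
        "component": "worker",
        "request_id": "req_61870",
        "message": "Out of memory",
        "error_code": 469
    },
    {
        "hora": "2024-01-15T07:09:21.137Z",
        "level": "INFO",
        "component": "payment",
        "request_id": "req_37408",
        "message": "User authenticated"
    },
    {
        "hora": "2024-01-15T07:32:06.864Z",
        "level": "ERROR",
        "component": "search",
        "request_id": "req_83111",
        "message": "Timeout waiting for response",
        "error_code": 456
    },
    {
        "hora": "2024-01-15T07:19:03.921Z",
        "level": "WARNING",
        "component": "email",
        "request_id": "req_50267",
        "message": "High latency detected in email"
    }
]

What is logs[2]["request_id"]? "req_61870"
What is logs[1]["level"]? "WARNING"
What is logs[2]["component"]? "worker"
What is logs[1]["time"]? "2024-01-15T07:30:58.566Z"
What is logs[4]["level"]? "ERROR"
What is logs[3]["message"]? "User authenticated"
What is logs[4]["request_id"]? "req_83111"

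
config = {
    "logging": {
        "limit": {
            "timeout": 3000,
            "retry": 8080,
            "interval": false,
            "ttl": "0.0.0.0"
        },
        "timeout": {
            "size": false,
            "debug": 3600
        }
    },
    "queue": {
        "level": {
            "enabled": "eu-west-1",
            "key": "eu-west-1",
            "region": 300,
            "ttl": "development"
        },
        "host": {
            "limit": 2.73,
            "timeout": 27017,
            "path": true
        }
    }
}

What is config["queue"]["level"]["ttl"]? "development"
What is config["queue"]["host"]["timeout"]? 27017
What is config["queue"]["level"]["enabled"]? "eu-west-1"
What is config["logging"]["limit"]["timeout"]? 3000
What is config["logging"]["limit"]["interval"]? False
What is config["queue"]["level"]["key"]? "eu-west-1"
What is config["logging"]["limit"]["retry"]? 8080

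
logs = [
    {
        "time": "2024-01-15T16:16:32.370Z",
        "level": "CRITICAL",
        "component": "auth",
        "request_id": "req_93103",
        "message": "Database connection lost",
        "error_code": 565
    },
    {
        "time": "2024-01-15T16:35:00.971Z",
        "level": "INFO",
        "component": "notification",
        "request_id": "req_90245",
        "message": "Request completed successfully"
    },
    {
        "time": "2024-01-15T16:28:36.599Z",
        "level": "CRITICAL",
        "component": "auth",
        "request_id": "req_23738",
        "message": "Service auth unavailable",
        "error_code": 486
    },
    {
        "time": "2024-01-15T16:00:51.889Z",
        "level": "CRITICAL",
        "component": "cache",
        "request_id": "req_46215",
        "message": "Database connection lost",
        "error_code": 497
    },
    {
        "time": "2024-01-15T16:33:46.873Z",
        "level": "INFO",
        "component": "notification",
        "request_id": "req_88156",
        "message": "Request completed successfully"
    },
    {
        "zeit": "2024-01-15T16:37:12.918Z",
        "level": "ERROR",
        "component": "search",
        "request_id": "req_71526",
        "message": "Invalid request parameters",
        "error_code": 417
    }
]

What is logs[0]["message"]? "Database connection lost"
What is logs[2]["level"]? "CRITICAL"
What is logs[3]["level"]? "CRITICAL"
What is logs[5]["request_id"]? "req_71526"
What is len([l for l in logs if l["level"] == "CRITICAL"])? 3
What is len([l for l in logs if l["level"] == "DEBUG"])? 0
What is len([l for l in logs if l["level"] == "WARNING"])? 0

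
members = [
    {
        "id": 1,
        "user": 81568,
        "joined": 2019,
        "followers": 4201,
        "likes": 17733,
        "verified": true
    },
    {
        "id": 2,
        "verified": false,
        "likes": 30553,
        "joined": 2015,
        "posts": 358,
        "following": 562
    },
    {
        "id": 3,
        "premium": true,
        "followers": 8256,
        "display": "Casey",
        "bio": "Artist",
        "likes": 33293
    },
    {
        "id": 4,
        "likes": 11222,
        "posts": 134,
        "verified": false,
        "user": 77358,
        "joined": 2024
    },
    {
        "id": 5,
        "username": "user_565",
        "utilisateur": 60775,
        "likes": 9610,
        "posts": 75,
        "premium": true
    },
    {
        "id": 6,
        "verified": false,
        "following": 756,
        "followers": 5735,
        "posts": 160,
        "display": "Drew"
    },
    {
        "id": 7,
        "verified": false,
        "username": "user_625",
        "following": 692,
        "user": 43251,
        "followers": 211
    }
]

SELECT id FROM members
[1, 2, 3, 4, 5, 6, 7]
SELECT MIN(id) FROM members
1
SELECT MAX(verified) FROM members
True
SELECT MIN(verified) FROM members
False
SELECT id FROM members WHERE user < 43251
[]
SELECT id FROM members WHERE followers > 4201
[3, 6]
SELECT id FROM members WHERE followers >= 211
[1, 3, 6, 7]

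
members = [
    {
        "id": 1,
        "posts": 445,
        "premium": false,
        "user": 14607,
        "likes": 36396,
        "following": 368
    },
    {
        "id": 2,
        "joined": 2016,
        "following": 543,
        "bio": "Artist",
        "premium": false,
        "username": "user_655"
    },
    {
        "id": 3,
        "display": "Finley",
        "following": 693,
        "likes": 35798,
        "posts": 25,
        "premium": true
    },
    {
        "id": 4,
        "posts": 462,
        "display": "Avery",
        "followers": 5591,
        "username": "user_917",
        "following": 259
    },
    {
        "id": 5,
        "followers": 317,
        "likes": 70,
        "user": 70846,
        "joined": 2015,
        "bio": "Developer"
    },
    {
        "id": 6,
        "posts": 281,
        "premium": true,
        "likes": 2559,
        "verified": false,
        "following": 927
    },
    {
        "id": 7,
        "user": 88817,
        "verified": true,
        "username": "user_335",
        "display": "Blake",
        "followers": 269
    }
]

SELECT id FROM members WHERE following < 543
[1, 4]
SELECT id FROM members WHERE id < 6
[1, 2, 3, 4, 5]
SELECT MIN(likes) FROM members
70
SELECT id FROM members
[1, 2, 3, 4, 5, 6, 7]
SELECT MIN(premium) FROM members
False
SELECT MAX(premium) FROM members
True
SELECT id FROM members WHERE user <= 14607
[1]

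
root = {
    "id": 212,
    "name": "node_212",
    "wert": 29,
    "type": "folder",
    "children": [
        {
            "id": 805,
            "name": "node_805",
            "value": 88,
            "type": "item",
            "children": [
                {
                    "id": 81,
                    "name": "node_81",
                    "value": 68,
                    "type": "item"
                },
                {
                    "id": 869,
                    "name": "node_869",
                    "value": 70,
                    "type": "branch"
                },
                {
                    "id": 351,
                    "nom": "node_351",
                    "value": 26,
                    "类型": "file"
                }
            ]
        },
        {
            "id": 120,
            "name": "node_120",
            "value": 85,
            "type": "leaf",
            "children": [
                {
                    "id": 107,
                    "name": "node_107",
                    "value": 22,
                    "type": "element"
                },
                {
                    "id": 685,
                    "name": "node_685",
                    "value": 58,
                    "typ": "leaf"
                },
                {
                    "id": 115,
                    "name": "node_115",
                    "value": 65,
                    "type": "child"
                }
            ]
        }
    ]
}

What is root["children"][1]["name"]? "node_120"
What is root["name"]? "node_212"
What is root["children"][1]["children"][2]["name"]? "node_115"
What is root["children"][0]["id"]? 805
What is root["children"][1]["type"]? "leaf"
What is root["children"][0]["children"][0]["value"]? 68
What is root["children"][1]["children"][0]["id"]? 107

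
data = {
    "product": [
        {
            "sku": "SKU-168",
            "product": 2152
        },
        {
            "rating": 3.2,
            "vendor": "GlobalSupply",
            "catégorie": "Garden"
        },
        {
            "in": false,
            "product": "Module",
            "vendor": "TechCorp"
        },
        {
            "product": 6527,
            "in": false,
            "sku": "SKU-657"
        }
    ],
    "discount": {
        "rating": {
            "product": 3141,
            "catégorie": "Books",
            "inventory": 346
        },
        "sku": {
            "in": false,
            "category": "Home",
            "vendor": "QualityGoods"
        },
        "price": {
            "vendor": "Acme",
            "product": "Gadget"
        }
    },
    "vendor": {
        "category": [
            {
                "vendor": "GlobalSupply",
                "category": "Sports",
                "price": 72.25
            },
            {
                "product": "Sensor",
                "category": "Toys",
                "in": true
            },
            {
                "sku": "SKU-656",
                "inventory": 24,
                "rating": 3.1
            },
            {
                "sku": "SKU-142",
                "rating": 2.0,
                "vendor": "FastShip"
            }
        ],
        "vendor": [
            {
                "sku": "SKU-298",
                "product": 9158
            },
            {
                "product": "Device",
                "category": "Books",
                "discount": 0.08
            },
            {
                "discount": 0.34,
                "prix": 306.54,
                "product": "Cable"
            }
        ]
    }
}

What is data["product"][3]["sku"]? "SKU-657"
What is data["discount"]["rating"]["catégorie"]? "Books"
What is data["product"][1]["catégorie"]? "Garden"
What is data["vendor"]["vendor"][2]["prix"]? 306.54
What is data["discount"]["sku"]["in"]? False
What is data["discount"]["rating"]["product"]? 3141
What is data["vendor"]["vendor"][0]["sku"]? "SKU-298"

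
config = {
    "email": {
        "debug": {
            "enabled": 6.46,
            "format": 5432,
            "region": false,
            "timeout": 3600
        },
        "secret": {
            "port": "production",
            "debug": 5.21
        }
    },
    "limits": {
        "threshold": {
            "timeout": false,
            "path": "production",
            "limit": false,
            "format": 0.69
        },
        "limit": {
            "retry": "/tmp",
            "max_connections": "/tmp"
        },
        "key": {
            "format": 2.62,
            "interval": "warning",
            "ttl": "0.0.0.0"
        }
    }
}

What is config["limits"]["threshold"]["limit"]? False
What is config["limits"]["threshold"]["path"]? "production"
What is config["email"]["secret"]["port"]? "production"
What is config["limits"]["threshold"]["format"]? 0.69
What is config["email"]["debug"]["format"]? 5432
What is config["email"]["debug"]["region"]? False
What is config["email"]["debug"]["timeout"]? 3600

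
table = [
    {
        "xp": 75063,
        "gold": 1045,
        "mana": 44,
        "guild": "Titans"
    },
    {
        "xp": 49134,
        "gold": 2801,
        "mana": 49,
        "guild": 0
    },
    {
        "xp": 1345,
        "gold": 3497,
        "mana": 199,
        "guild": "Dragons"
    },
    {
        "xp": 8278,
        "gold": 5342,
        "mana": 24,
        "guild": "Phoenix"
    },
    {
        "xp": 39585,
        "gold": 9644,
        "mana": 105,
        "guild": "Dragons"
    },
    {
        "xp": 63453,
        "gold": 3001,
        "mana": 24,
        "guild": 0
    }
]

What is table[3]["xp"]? 8278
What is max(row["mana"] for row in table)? 199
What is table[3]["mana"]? 24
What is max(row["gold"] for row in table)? 9644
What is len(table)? 6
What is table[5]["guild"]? 0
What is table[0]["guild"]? "Titans"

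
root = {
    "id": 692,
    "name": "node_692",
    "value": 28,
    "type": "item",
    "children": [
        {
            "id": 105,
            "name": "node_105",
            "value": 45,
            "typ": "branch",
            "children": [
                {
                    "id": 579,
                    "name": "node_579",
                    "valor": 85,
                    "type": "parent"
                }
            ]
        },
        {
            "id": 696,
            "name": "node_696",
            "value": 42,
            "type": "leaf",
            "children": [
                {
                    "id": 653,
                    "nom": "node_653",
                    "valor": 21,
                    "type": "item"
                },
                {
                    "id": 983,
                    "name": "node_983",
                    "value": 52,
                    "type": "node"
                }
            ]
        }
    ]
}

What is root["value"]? 28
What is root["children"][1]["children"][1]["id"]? 983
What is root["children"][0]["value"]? 45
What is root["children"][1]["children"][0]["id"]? 653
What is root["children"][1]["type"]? "leaf"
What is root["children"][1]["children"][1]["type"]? "node"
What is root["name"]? "node_692"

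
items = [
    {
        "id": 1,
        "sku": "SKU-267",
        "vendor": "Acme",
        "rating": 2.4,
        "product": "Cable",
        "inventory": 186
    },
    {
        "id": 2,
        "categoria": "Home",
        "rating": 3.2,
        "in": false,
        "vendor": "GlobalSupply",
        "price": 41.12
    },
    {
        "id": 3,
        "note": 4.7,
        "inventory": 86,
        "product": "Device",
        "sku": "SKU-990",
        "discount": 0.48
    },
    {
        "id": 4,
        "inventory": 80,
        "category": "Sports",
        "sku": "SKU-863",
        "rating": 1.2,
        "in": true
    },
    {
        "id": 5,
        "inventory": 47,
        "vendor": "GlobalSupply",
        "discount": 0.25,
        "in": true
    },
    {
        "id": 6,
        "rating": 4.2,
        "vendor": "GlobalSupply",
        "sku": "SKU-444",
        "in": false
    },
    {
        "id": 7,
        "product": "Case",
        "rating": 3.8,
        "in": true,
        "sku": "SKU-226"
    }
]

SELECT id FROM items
[1, 2, 3, 4, 5, 6, 7]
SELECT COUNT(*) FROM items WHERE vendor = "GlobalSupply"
3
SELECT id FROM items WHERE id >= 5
[5, 6, 7]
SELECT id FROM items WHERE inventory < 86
[4, 5]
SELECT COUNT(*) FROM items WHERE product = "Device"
1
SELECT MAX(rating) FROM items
4.2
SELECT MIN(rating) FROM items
1.2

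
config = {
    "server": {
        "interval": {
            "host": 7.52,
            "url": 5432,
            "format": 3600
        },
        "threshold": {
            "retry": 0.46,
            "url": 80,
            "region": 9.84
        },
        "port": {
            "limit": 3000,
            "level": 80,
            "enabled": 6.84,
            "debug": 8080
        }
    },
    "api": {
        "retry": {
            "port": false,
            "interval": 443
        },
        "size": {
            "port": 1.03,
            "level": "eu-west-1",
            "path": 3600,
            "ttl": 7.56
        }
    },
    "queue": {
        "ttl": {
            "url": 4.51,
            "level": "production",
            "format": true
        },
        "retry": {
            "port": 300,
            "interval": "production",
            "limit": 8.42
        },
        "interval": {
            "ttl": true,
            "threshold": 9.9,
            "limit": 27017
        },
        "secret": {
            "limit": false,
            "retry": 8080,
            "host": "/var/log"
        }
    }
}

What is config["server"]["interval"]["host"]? 7.52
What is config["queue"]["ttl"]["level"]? "production"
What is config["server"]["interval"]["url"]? 5432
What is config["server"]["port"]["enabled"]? 6.84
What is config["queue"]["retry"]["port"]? 300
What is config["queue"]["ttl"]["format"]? True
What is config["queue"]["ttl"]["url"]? 4.51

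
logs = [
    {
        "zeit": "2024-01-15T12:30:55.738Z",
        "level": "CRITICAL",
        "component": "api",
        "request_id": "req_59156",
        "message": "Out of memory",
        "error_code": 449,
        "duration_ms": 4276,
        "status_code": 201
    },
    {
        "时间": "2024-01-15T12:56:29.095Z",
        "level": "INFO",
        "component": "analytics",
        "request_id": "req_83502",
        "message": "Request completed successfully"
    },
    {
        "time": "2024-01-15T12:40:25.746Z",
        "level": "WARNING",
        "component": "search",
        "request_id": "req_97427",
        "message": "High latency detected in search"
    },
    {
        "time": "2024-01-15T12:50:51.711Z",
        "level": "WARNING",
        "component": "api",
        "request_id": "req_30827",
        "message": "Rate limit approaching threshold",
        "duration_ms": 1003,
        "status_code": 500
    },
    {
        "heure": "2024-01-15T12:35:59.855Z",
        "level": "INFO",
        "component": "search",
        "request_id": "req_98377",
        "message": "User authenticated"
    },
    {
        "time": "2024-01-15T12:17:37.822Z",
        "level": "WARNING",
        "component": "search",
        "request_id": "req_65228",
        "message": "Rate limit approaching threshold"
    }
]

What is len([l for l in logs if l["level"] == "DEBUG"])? 0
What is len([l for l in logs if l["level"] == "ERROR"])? 0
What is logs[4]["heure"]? "2024-01-15T12:35:59.855Z"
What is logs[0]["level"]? "CRITICAL"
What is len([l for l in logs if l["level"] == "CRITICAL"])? 1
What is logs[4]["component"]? "search"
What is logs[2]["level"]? "WARNING"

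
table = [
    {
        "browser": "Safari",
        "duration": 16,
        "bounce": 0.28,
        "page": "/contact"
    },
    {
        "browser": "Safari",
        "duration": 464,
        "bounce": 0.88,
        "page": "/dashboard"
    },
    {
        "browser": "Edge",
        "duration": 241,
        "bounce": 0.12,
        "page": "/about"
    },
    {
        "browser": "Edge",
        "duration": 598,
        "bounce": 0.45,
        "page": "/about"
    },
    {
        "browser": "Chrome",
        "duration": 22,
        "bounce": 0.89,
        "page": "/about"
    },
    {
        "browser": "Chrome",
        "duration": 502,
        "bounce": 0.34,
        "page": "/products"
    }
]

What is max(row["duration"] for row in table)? 598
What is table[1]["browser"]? "Safari"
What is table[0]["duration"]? 16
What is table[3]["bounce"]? 0.45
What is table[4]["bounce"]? 0.89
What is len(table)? 6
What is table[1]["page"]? "/dashboard"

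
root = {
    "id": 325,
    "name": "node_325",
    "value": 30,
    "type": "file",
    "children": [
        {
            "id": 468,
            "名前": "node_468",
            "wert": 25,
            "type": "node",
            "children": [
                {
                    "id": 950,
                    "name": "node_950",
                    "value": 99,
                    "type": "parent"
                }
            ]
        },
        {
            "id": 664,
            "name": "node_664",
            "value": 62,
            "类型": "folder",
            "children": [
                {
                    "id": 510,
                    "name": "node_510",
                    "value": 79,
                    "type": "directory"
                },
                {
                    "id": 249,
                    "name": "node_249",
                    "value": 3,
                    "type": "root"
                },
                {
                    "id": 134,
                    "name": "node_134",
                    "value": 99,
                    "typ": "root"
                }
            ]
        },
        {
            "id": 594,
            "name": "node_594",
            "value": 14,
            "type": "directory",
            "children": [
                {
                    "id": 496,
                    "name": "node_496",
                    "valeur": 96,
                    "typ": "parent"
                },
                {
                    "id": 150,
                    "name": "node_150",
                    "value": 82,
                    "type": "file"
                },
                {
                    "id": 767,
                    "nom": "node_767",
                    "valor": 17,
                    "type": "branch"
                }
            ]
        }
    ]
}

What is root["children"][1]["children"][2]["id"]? 134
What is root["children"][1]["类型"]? "folder"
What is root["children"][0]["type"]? "node"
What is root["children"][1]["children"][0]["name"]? "node_510"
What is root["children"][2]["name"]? "node_594"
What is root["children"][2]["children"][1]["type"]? "file"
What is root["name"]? "node_325"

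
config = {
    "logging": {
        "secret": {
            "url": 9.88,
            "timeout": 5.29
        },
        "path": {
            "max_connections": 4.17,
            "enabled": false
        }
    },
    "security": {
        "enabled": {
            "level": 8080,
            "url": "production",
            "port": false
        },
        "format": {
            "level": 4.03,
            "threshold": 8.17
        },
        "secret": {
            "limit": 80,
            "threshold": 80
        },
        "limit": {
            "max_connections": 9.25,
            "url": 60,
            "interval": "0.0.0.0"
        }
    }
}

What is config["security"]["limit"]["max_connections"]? 9.25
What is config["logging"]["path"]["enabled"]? False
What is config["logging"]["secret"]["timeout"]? 5.29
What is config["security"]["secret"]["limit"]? 80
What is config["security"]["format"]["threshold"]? 8.17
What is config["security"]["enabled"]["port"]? False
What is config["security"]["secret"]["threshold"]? 80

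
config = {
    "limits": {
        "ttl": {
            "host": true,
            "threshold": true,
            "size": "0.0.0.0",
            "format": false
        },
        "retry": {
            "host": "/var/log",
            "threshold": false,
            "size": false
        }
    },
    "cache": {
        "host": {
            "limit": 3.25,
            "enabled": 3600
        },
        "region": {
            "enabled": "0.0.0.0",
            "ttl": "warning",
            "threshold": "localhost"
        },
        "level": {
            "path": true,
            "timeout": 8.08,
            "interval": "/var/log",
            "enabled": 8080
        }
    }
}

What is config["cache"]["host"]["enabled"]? 3600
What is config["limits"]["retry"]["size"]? False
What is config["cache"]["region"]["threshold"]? "localhost"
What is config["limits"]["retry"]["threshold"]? False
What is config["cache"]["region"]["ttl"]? "warning"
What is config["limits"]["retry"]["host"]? "/var/log"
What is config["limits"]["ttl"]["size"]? "0.0.0.0"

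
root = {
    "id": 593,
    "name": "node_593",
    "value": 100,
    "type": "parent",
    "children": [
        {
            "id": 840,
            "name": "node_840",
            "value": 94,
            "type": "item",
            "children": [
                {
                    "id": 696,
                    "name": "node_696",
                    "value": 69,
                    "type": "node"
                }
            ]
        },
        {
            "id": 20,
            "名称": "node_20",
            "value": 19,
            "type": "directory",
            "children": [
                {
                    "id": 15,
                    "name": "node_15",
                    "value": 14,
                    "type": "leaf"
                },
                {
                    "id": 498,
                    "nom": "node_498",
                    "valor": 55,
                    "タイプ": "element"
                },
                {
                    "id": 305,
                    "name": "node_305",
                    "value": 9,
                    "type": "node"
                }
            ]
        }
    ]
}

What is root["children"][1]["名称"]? "node_20"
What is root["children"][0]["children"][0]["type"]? "node"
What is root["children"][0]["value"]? 94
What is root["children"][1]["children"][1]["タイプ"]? "element"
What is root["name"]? "node_593"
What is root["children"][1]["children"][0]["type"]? "leaf"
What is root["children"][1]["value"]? 19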